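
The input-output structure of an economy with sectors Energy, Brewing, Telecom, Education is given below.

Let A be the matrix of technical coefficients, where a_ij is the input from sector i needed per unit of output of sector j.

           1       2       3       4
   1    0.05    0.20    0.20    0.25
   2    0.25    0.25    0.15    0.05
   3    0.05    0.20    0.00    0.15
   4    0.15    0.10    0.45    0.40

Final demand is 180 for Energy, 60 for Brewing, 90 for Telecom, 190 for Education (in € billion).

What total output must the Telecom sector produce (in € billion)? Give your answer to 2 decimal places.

I − A =
  [   0.95    -0.20    -0.20    -0.25]
  [  -0.25     0.75    -0.15    -0.05]
  [  -0.05    -0.20     1.00    -0.15]
  [  -0.15    -0.10    -0.45     0.60]
Compute the cofactors C_ij = (−1)^(i+j)·(3×3 minor ij) of I−A; the adjugate is their transpose:
adj(I−A) = Cᵀ =
  [ 0.369625   0.181000   0.199625   0.219000]
  [ 0.149625   0.452250   0.160875   0.140250]
  [ 0.074375   0.132500   0.356875   0.131250]
  [ 0.173125   0.220000   0.344375   0.615000]
det(I−A) = Σ_j (I−A)_1j·C_1j = (0.95)(0.369625) + (-0.20)(0.149625) + (-0.20)(0.074375) + (-0.25)(0.173125) = 0.2630625
(I − A)⁻¹ = adj(I−A) / det(I−A) ≈
  [   1.4051     0.6880     0.7589     0.8325]
  [   0.5688     1.7192     0.6115     0.5331]
  [   0.2827     0.5037     1.3566     0.4989]
  [   0.6581     0.8363     1.3091     2.3378]
x = (I − A)⁻¹ d = adj(I−A)·d / det(I−A), with det(I−A) = 0.2630625:
  x_1 = (0.369625·180 + 0.181000·60 + 0.199625·90 + 0.219000·190) / 0.2630625 = 136.96875 / 0.2630625 ≈ 520.67
  x_2 = (0.149625·180 + 0.452250·60 + 0.160875·90 + 0.140250·190) / 0.2630625 = 95.19375 / 0.2630625 ≈ 361.87
  x_3 = (0.074375·180 + 0.132500·60 + 0.356875·90 + 0.131250·190) / 0.2630625 = 78.39375 / 0.2630625 ≈ 298.00
  x_4 = (0.173125·180 + 0.220000·60 + 0.344375·90 + 0.615000·190) / 0.2630625 = 192.20625 / 0.2630625 ≈ 730.65

x_3 = 298.00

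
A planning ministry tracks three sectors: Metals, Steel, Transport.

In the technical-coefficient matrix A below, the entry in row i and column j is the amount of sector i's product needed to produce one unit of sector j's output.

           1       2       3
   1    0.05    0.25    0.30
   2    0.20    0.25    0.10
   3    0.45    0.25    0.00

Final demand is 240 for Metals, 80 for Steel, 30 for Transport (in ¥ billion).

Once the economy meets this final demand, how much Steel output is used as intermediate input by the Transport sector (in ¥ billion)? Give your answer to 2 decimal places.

I − A =
  [   0.95    -0.25    -0.30]
  [  -0.20     0.75    -0.10]
  [  -0.45    -0.25     1.00]
Cofactors of I−A, C_ij = (−1)^(i+j)·(minor ij) (rows/columns in the sector order above):
  C_11 = (0.75)(1.00) − (-0.10)(-0.25) = 0.7250
  C_12 = −[(-0.20)(1.00) − (-0.10)(-0.45)] = 0.2450
  C_13 = (-0.20)(-0.25) − (0.75)(-0.45) = 0.3875
  C_21 = −[(-0.25)(1.00) − (-0.30)(-0.25)] = 0.3250
  C_22 = (0.95)(1.00) − (-0.30)(-0.45) = 0.8150
  C_23 = −[(0.95)(-0.25) − (-0.25)(-0.45)] = 0.3500
  C_31 = (-0.25)(-0.10) − (-0.30)(0.75) = 0.2500
  C_32 = −[(0.95)(-0.10) − (-0.30)(-0.20)] = 0.1550
  C_33 = (0.95)(0.75) − (-0.25)(-0.20) = 0.6625
det(I−A) = Σ_j (I−A)_1j·C_1j = (0.95)(0.7250) + (-0.25)(0.2450) + (-0.30)(0.3875) = 0.51125
adj(I−A) = Cᵀ =
  [ 0.7250   0.3250   0.2500]
  [ 0.2450   0.8150   0.1550]
  [ 0.3875   0.3500   0.6625]
(I − A)⁻¹ = adj(I−A) / det(I−A) ≈
  [   1.4181     0.6357     0.4890]
  [   0.4792     1.5941     0.3032]
  [   0.7579     0.6846     1.2958]
First solve x = (I − A)⁻¹ d = adj(I−A)·d / det(I−A); in particular x_3 = (0.3875·240 + 0.3500·80 + 0.6625·30) / 0.51125 = 140.875 / 0.51125 ≈ 275.5501.
Intermediate flow from 2 to 3: z_23 = a_23 · x_3 = 0.10 × 140.875 / 0.51125 = 14.0875 / 0.51125 ≈ 27.56.

z_23 = 27.56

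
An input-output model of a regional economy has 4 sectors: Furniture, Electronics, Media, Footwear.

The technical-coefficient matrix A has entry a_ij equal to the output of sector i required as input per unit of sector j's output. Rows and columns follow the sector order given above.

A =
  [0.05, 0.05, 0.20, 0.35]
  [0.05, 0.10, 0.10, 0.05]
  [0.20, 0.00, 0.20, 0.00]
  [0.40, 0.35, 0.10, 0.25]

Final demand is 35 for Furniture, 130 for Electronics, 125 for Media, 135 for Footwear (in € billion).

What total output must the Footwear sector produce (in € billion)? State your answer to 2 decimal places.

I − A =
  [   0.95    -0.05    -0.20    -0.35]
  [  -0.05     0.90    -0.10    -0.05]
  [  -0.20     0.00     0.80     0.00]
  [  -0.40    -0.35    -0.10     0.75]
Compute the cofactors C_ij = (−1)^(i+j)·(3×3 minor ij) of I−A; the adjugate is their transpose:
adj(I−A) = Cᵀ =
  [ 0.526000   0.128000   0.179250   0.254000]
  [ 0.062000   0.421000   0.075250   0.057000]
  [ 0.131500   0.032000   0.489625   0.063500]
  [ 0.327000   0.269000   0.196000   0.645000]
det(I−A) = Σ_j (I−A)_1j·C_1j = (0.95)(0.526000) + (-0.05)(0.062000) + (-0.20)(0.131500) + (-0.35)(0.327000) = 0.35585
(I − A)⁻¹ = adj(I−A) / det(I−A) ≈
  [   1.4782     0.3597     0.5037     0.7138]
  [   0.1742     1.1831     0.2115     0.1602]
  [   0.3695     0.0899     1.3759     0.1784]
  [   0.9189     0.7559     0.5508     1.8126]
x = (I − A)⁻¹ d = adj(I−A)·d / det(I−A), with det(I−A) = 0.35585:
  x_1 = (0.526000·35 + 0.128000·130 + 0.179250·125 + 0.254000·135) / 0.35585 = 91.74625 / 0.35585 ≈ 257.82
  x_2 = (0.062000·35 + 0.421000·130 + 0.075250·125 + 0.057000·135) / 0.35585 = 74.00125 / 0.35585 ≈ 207.96
  x_3 = (0.131500·35 + 0.032000·130 + 0.489625·125 + 0.063500·135) / 0.35585 = 78.538125 / 0.35585 ≈ 220.71
  x_4 = (0.327000·35 + 0.269000·130 + 0.196000·125 + 0.645000·135) / 0.35585 = 157.99 / 0.35585 ≈ 443.98

x_4 = 443.98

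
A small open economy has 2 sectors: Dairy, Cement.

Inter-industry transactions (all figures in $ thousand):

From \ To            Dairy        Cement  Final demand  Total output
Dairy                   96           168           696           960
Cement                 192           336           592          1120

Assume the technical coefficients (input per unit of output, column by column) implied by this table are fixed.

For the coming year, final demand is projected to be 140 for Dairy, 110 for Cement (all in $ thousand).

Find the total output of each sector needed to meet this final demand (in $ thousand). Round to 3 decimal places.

x_D = 190.833, x_C = 211.667

Technical coefficients a_ij = z_ij / X_j:
  a_DD = 96/960 = 0.10, a_CD = 192/960 = 0.20
  a_DC = 168/1120 = 0.15, a_CC = 336/1120 = 0.30
I − A =
  [   0.90    -0.15]
  [  -0.20     0.70]
det(I−A) = (0.90)(0.70) − (-0.15)(-0.20) = 0.6000
adj(I−A) = [[0.70, 0.15], [0.20, 0.90]]
(I − A)⁻¹ = adj(I−A) / det(I−A) ≈
  [   1.1667     0.2500]
  [   0.3333     1.5000]
x = (I − A)⁻¹ d = adj(I−A)·d / det(I−A), with det(I−A) = 0.6000:
  x_D = (0.70·140 + 0.15·110) / 0.6000 = 114.50 / 0.6000 ≈ 190.833
  x_C = (0.20·140 + 0.90·110) / 0.6000 = 127.00 / 0.6000 ≈ 211.667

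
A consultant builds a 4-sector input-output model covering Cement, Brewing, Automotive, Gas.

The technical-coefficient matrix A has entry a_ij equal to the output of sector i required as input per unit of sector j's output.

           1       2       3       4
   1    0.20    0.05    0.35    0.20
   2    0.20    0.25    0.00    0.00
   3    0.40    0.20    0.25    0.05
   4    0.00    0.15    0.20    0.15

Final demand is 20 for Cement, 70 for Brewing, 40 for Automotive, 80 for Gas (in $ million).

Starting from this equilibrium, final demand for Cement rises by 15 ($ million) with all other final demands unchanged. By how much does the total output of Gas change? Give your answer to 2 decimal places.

I − A =
  [   0.80    -0.05    -0.35    -0.20]
  [  -0.20     0.75     0.00     0.00]
  [  -0.40    -0.20     0.75    -0.05]
  [   0.00    -0.15    -0.20     0.85]
Compute the cofactors C_ij = (−1)^(i+j)·(3×3 minor ij) of I−A; the adjugate is their transpose:
adj(I−A) = Cᵀ =
  [ 0.470625   0.124000   0.253125   0.125625]
  [ 0.125500   0.367000   0.067500   0.033500]
  [ 0.290500   0.171000   0.495500   0.097500]
  [ 0.090500   0.105000   0.128500   0.323500]
det(I−A) = Σ_j (I−A)_1j·C_1j = (0.80)(0.470625) + (-0.05)(0.125500) + (-0.35)(0.290500) + (-0.20)(0.090500) = 0.25045
(I − A)⁻¹ = adj(I−A) / det(I−A) ≈
  [   1.8791     0.4951     1.0107     0.5016]
  [   0.5011     1.4654     0.2695     0.1338]
  [   1.1599     0.6828     1.9784     0.3893]
  [   0.3613     0.4192     0.5131     1.2917]
Δx = (I − A)⁻¹ Δd with Δd having +15 in the Cement component and 0 elsewhere.
So Δx_4 = L_41 · (+15), where L_41 = adj(I−A)_41 / det(I−A) = 0.090500 / 0.25045.
Δx_4 = 0.090500 × (+15) / 0.25045 = 1.3575 / 0.25045 ≈ 5.42.

Δx_4 = 5.42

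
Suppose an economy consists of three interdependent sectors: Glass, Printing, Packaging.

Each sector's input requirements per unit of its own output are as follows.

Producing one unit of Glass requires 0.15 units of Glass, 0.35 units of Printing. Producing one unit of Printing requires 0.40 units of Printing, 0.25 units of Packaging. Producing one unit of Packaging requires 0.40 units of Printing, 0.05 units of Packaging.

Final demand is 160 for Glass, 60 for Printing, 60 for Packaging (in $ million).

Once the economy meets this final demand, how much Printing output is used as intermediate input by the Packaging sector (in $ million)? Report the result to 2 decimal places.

I − A =
  [   0.85     0.00     0.00]
  [  -0.35     0.60    -0.40]
  [   0.00    -0.25     0.95]
Cofactors of I−A, C_ij = (−1)^(i+j)·(minor ij) (rows/columns in the sector order above):
  C_11 = (0.60)(0.95) − (-0.40)(-0.25) = 0.4700
  C_12 = −[(-0.35)(0.95) − (-0.40)(0.00)] = 0.3325
  C_13 = (-0.35)(-0.25) − (0.60)(0.00) = 0.0875
  C_21 = −[(0.00)(0.95) − (0.00)(-0.25)] = 0.0000
  C_22 = (0.85)(0.95) − (0.00)(0.00) = 0.8075
  C_23 = −[(0.85)(-0.25) − (0.00)(0.00)] = 0.2125
  C_31 = (0.00)(-0.40) − (0.00)(0.60) = 0.0000
  C_32 = −[(0.85)(-0.40) − (0.00)(-0.35)] = 0.3400
  C_33 = (0.85)(0.60) − (0.00)(-0.35) = 0.5100
det(I−A) = Σ_j (I−A)_1j·C_1j = (0.85)(0.4700) + (0.00)(0.3325) + (0.00)(0.0875) = 0.3995
adj(I−A) = Cᵀ =
  [ 0.4700   0.0000   0.0000]
  [ 0.3325   0.8075   0.3400]
  [ 0.0875   0.2125   0.5100]
(I − A)⁻¹ = adj(I−A) / det(I−A) ≈
  [   1.1765     0.0000     0.0000]
  [   0.8323     2.0213     0.8511]
  [   0.2190     0.5319     1.2766]
First solve x = (I − A)⁻¹ d = adj(I−A)·d / det(I−A); in particular x_3 = (0.0875·160 + 0.2125·60 + 0.5100·60) / 0.3995 = 57.35 / 0.3995 ≈ 143.5544.
Intermediate flow from 2 to 3: z_23 = a_23 · x_3 = 0.40 × 57.35 / 0.3995 = 22.94 / 0.3995 ≈ 57.42.

z_23 = 57.42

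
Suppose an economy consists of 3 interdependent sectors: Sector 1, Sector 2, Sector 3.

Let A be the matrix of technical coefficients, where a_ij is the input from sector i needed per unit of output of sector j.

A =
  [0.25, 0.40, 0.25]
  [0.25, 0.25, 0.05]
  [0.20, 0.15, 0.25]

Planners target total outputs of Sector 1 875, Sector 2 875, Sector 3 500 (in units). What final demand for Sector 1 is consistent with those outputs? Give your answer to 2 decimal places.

d_1 = 181.25

I − A =
  [   0.75    -0.40    -0.25]
  [  -0.25     0.75    -0.05]
  [  -0.20    -0.15     0.75]
d = (I − A) x:
  d_1 = (+0.75)·875 + (-0.40)·875 + (-0.25)·500 = 181.25
  d_2 = (-0.25)·875 + (+0.75)·875 + (-0.05)·500 = 412.50
  d_3 = (-0.20)·875 + (-0.15)·875 + (+0.75)·500 = 68.75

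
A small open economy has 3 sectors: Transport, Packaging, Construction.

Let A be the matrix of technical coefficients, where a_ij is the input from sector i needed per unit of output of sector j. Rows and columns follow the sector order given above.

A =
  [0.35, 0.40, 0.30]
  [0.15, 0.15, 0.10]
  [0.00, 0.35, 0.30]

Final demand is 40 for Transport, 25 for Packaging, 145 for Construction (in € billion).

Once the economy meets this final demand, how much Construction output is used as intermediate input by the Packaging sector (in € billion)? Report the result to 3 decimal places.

z_32 = 36.029

I − A =
  [   0.65    -0.40    -0.30]
  [  -0.15     0.85    -0.10]
  [   0.00    -0.35     0.70]
Cofactors of I−A, C_ij = (−1)^(i+j)·(minor ij) (rows/columns in the sector order above):
  C_11 = (0.85)(0.70) − (-0.10)(-0.35) = 0.5600
  C_12 = −[(-0.15)(0.70) − (-0.10)(0.00)] = 0.1050
  C_13 = (-0.15)(-0.35) − (0.85)(0.00) = 0.0525
  C_21 = −[(-0.40)(0.70) − (-0.30)(-0.35)] = 0.3850
  C_22 = (0.65)(0.70) − (-0.30)(0.00) = 0.4550
  C_23 = −[(0.65)(-0.35) − (-0.40)(0.00)] = 0.2275
  C_31 = (-0.40)(-0.10) − (-0.30)(0.85) = 0.2950
  C_32 = −[(0.65)(-0.10) − (-0.30)(-0.15)] = 0.1100
  C_33 = (0.65)(0.85) − (-0.40)(-0.15) = 0.4925
det(I−A) = Σ_j (I−A)_1j·C_1j = (0.65)(0.5600) + (-0.40)(0.1050) + (-0.30)(0.0525) = 0.30625
adj(I−A) = Cᵀ =
  [ 0.5600   0.3850   0.2950]
  [ 0.1050   0.4550   0.1100]
  [ 0.0525   0.2275   0.4925]
(I − A)⁻¹ = adj(I−A) / det(I−A) ≈
  [   1.8286     1.2571     0.9633]
  [   0.3429     1.4857     0.3592]
  [   0.1714     0.7429     1.6082]
First solve x = (I − A)⁻¹ d = adj(I−A)·d / det(I−A); in particular x_2 = (0.1050·40 + 0.4550·25 + 0.1100·145) / 0.30625 = 31.525 / 0.30625 ≈ 102.93878.
Intermediate flow from 3 to 2: z_32 = a_32 · x_2 = 0.35 × 31.525 / 0.30625 = 11.03375 / 0.30625 ≈ 36.029.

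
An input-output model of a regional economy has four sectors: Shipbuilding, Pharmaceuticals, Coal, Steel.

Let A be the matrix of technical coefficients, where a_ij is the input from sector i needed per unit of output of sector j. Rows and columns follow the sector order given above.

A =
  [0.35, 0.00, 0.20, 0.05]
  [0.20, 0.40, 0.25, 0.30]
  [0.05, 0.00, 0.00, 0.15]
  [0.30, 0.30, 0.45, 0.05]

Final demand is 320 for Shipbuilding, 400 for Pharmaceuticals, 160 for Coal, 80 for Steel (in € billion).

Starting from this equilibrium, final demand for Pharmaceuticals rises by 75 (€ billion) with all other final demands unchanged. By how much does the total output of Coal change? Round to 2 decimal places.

I − A =
  [   0.65     0.00    -0.20    -0.05]
  [  -0.20     0.60    -0.25    -0.30]
  [  -0.05     0.00     1.00    -0.15]
  [  -0.30    -0.30    -0.45     0.95]
Compute the cofactors C_ij = (−1)^(i+j)·(3×3 minor ij) of I−A; the adjugate is their transpose:
adj(I−A) = Cᵀ =
  [ 0.428250   0.024000   0.113250   0.048000]
  [ 0.296375   0.539000   0.298875   0.233000]
  [ 0.060000   0.030000   0.300000   0.060000]
  [ 0.257250   0.192000   0.272250   0.384000]
det(I−A) = Σ_j (I−A)_1j·C_1j = (0.65)(0.428250) + (0.00)(0.296375) + (-0.20)(0.060000) + (-0.05)(0.257250) = 0.2535
(I − A)⁻¹ = adj(I−A) / det(I−A) ≈
  [   1.6893     0.0947     0.4467     0.1893]
  [   1.1691     2.1262     1.1790     0.9191]
  [   0.2367     0.1183     1.1834     0.2367]
  [   1.0148     0.7574     1.0740     1.5148]
Δx = (I − A)⁻¹ Δd with Δd having +75 in the Pharmaceuticals component and 0 elsewhere.
So Δx_3 = L_32 · (+75), where L_32 = adj(I−A)_32 / det(I−A) = 0.030000 / 0.2535.
Δx_3 = 0.030000 × (+75) / 0.2535 = 2.25 / 0.2535 ≈ 8.88.

Δx_3 = 8.88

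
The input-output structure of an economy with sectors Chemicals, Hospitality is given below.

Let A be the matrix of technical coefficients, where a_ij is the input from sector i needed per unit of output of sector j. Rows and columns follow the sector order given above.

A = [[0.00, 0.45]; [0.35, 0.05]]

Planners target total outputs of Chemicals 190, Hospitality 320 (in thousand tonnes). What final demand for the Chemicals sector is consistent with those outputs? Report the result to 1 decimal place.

I − A =
  [   1.00    -0.45]
  [  -0.35     0.95]
d = (I − A) x:
  d_1 = (+1.00)·190 + (-0.45)·320 = 46.0
  d_2 = (-0.35)·190 + (+0.95)·320 = 237.5

d_1 = 46.0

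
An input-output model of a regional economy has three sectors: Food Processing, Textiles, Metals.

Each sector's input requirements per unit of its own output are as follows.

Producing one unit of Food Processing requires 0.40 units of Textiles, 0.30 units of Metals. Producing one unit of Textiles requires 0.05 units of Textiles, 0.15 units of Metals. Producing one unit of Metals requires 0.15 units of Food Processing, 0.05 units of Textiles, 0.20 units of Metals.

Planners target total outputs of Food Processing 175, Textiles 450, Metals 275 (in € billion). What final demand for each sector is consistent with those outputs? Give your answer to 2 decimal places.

d_F = 133.75, d_T = 343.75, d_M = 100.00

I − A =
  [   1.00     0.00    -0.15]
  [  -0.40     0.95    -0.05]
  [  -0.30    -0.15     0.80]
d = (I − A) x:
  d_F = (+1.00)·175 + (+0.00)·450 + (-0.15)·275 = 133.75
  d_T = (-0.40)·175 + (+0.95)·450 + (-0.05)·275 = 343.75
  d_M = (-0.30)·175 + (-0.15)·450 + (+0.80)·275 = 100.00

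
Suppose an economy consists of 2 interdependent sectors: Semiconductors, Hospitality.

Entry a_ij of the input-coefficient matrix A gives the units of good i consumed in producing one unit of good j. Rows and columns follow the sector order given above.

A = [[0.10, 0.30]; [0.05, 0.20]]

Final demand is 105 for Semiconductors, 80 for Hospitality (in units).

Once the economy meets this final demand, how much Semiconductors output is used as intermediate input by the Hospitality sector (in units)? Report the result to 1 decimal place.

z_SH = 32.9

I − A =
  [   0.90    -0.30]
  [  -0.05     0.80]
det(I−A) = (0.90)(0.80) − (-0.30)(-0.05) = 0.7050
adj(I−A) = [[0.80, 0.30], [0.05, 0.90]]
(I − A)⁻¹ = adj(I−A) / det(I−A) ≈
  [   1.1348     0.4255]
  [   0.0709     1.2766]
First solve x = (I − A)⁻¹ d = adj(I−A)·d / det(I−A); in particular x_H = (0.05·105 + 0.90·80) / 0.7050 = 77.25 / 0.7050 ≈ 109.574.
Intermediate flow from S to H: z_SH = a_SH · x_H = 0.30 × 77.25 / 0.7050 = 23.175 / 0.7050 ≈ 32.9.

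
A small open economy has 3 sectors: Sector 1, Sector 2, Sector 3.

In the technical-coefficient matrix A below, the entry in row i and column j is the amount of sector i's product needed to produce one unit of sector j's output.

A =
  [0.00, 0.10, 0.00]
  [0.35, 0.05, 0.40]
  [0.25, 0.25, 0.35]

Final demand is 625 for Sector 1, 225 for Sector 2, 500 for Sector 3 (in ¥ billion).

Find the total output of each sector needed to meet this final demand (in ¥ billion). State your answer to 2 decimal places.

x_1 = 738.65, x_2 = 1136.54, x_3 = 1490.46

I − A =
  [   1.00    -0.10     0.00]
  [  -0.35     0.95    -0.40]
  [  -0.25    -0.25     0.65]
Cofactors of I−A, C_ij = (−1)^(i+j)·(minor ij) (rows/columns in the sector order above):
  C_11 = (0.95)(0.65) − (-0.40)(-0.25) = 0.5175
  C_12 = −[(-0.35)(0.65) − (-0.40)(-0.25)] = 0.3275
  C_13 = (-0.35)(-0.25) − (0.95)(-0.25) = 0.3250
  C_21 = −[(-0.10)(0.65) − (0.00)(-0.25)] = 0.0650
  C_22 = (1.00)(0.65) − (0.00)(-0.25) = 0.6500
  C_23 = −[(1.00)(-0.25) − (-0.10)(-0.25)] = 0.2750
  C_31 = (-0.10)(-0.40) − (0.00)(0.95) = 0.0400
  C_32 = −[(1.00)(-0.40) − (0.00)(-0.35)] = 0.4000
  C_33 = (1.00)(0.95) − (-0.10)(-0.35) = 0.9150
det(I−A) = Σ_j (I−A)_1j·C_1j = (1.00)(0.5175) + (-0.10)(0.3275) + (0.00)(0.3250) = 0.48475
adj(I−A) = Cᵀ =
  [ 0.5175   0.0650   0.0400]
  [ 0.3275   0.6500   0.4000]
  [ 0.3250   0.2750   0.9150]
(I − A)⁻¹ = adj(I−A) / det(I−A) ≈
  [   1.0676     0.1341     0.0825]
  [   0.6756     1.3409     0.8252]
  [   0.6704     0.5673     1.8876]
x = (I − A)⁻¹ d = adj(I−A)·d / det(I−A), with det(I−A) = 0.48475:
  x_1 = (0.5175·625 + 0.0650·225 + 0.0400·500) / 0.48475 = 358.0625 / 0.48475 ≈ 738.65
  x_2 = (0.3275·625 + 0.6500·225 + 0.4000·500) / 0.48475 = 550.9375 / 0.48475 ≈ 1136.54
  x_3 = (0.3250·625 + 0.2750·225 + 0.9150·500) / 0.48475 = 722.50 / 0.48475 ≈ 1490.46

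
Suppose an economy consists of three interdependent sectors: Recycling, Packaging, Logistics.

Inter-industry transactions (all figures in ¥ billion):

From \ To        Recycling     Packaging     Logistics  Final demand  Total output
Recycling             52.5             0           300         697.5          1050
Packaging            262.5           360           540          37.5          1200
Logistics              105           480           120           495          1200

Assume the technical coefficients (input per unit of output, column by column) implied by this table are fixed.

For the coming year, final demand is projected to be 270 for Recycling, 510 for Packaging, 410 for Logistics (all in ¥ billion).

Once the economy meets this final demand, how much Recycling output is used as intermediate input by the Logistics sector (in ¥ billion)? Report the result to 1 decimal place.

Technical coefficients a_ij = z_ij / X_j:
  a_11 = 52.5/1050 = 0.05, a_21 = 262.5/1050 = 0.25, a_31 = 105/1050 = 0.10
  a_12 = 0/1200 = 0.00, a_22 = 360/1200 = 0.30, a_32 = 480/1200 = 0.40
  a_13 = 300/1200 = 0.25, a_23 = 540/1200 = 0.45, a_33 = 120/1200 = 0.10
I − A =
  [   0.95     0.00    -0.25]
  [  -0.25     0.70    -0.45]
  [  -0.10    -0.40     0.90]
Cofactors of I−A, C_ij = (−1)^(i+j)·(minor ij) (rows/columns in the sector order above):
  C_11 = (0.70)(0.90) − (-0.45)(-0.40) = 0.4500
  C_12 = −[(-0.25)(0.90) − (-0.45)(-0.10)] = 0.2700
  C_13 = (-0.25)(-0.40) − (0.70)(-0.10) = 0.1700
  C_21 = −[(0.00)(0.90) − (-0.25)(-0.40)] = 0.1000
  C_22 = (0.95)(0.90) − (-0.25)(-0.10) = 0.8300
  C_23 = −[(0.95)(-0.40) − (0.00)(-0.10)] = 0.3800
  C_31 = (0.00)(-0.45) − (-0.25)(0.70) = 0.1750
  C_32 = −[(0.95)(-0.45) − (-0.25)(-0.25)] = 0.4900
  C_33 = (0.95)(0.70) − (0.00)(-0.25) = 0.6650
det(I−A) = Σ_j (I−A)_1j·C_1j = (0.95)(0.4500) + (0.00)(0.2700) + (-0.25)(0.1700) = 0.3850
adj(I−A) = Cᵀ =
  [ 0.4500   0.1000   0.1750]
  [ 0.2700   0.8300   0.4900]
  [ 0.1700   0.3800   0.6650]
(I − A)⁻¹ = adj(I−A) / det(I−A) ≈
  [   1.1688     0.2597     0.4545]
  [   0.7013     2.1558     1.2727]
  [   0.4416     0.9870     1.7273]
First solve x = (I − A)⁻¹ d = adj(I−A)·d / det(I−A); in particular x_3 = (0.1700·270 + 0.3800·510 + 0.6650·410) / 0.3850 = 512.35 / 0.3850 ≈ 1330.779.
Intermediate flow from 1 to 3: z_13 = a_13 · x_3 = 0.25 × 512.35 / 0.3850 = 128.0875 / 0.3850 ≈ 332.7.

z_13 = 332.7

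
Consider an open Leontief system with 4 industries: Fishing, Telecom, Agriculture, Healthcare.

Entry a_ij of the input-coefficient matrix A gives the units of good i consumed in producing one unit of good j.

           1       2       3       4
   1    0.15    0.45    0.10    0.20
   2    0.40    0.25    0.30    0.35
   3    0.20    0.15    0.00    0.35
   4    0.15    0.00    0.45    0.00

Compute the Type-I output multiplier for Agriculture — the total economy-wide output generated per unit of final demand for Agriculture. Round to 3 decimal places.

m_3 = 7.697

I − A =
  [   0.85    -0.45    -0.10    -0.20]
  [  -0.40     0.75    -0.30    -0.35]
  [  -0.20    -0.15     1.00    -0.35]
  [  -0.15     0.00    -0.45     1.00]
Compute the cofactors C_ij = (−1)^(i+j)·(3×3 minor ij) of I−A; the adjugate is their transpose:
adj(I−A) = Cᵀ =
  [ 0.563250   0.407625   0.348375   0.377250]
  [ 0.496750   0.642875   0.461125   0.485750]
  [ 0.257250   0.236625   0.411375   0.278250]
  [ 0.200250   0.167625   0.237375   0.371250]
det(I−A) = Σ_j (I−A)_1j·C_1j = (0.85)(0.563250) + (-0.45)(0.496750) + (-0.10)(0.257250) + (-0.20)(0.200250) = 0.18945
(I − A)⁻¹ = adj(I−A) / det(I−A) ≈
  [   2.9731     2.1516     1.8389     1.9913]
  [   2.6221     3.3934     2.4340     2.5640]
  [   1.3579     1.2490     2.1714     1.4687]
  [   1.0570     0.8848     1.2530     1.9596]
The output multiplier for sector j is the column-j sum of the Leontief inverse (I − A)⁻¹ = adj(I−A) / det(I−A).
Column 3 of adj(I−A): (0.348375, 0.461125, 0.411375, 0.237375); det(I−A) = 0.18945.
m_3 = (0.348375 + 0.461125 + 0.411375 + 0.237375) / 0.18945 = 1.45825 / 0.18945 ≈ 7.697.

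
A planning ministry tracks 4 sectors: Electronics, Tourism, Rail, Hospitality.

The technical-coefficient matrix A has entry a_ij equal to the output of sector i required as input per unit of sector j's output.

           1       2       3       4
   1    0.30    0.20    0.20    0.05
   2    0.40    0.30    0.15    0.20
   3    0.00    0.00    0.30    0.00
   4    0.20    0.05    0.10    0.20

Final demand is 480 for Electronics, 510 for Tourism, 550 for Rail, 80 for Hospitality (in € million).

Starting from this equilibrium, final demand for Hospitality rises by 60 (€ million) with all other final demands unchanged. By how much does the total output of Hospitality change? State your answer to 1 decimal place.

Δx_4 = 80.7

I − A =
  [   0.70    -0.20    -0.20    -0.05]
  [  -0.40     0.70    -0.15    -0.20]
  [   0.00     0.00     0.70     0.00]
  [  -0.20    -0.05    -0.10     0.80]
Compute the cofactors C_ij = (−1)^(i+j)·(3×3 minor ij) of I−A; the adjugate is their transpose:
adj(I−A) = Cᵀ =
  [ 0.385000   0.113750   0.141875   0.052500]
  [ 0.252000   0.385000   0.170500   0.112000]
  [ 0.000000   0.000000   0.305000   0.000000]
  [ 0.112000   0.052500   0.084250   0.287000]
det(I−A) = Σ_j (I−A)_1j·C_1j = (0.70)(0.385000) + (-0.20)(0.252000) + (-0.20)(0.000000) + (-0.05)(0.112000) = 0.2135
(I − A)⁻¹ = adj(I−A) / det(I−A) ≈
  [   1.8033     0.5328     0.6645     0.2459]
  [   1.1803     1.8033     0.7986     0.5246]
  [   0.0000     0.0000     1.4286     0.0000]
  [   0.5246     0.2459     0.3946     1.3443]
Δx = (I − A)⁻¹ Δd with Δd having +60 in the Hospitality component and 0 elsewhere.
So Δx_4 = L_44 · (+60), where L_44 = adj(I−A)_44 / det(I−A) = 0.287000 / 0.2135.
Δx_4 = 0.287000 × (+60) / 0.2135 = 17.22 / 0.2135 ≈ 80.7.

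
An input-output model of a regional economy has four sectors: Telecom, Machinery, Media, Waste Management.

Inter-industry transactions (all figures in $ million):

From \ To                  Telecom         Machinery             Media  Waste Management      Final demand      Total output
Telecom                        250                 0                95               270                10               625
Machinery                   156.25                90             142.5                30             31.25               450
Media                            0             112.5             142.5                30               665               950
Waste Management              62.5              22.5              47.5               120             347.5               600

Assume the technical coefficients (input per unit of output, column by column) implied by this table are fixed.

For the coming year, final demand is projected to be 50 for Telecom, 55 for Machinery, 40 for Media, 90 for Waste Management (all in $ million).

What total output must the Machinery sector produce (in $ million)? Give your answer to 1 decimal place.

Technical coefficients a_ij = z_ij / X_j:
  a_11 = 250/625 = 0.40, a_21 = 156.25/625 = 0.25, a_31 = 0/625 = 0.00, a_41 = 62.5/625 = 0.10
  a_12 = 0/450 = 0.00, a_22 = 90/450 = 0.20, a_32 = 112.5/450 = 0.25, a_42 = 22.5/450 = 0.05
  a_13 = 95/950 = 0.10, a_23 = 142.5/950 = 0.15, a_33 = 142.5/950 = 0.15, a_43 = 47.5/950 = 0.05
  a_14 = 270/600 = 0.45, a_24 = 30/600 = 0.05, a_34 = 30/600 = 0.05, a_44 = 120/600 = 0.20
I − A =
  [   0.60     0.00    -0.10    -0.45]
  [  -0.25     0.80    -0.15    -0.05]
  [   0.00    -0.25     0.85    -0.05]
  [  -0.10    -0.05    -0.05     0.80]
Compute the cofactors C_ij = (−1)^(i+j)·(3×3 minor ij) of I−A; the adjugate is their transpose:
adj(I−A) = Cᵀ =
  [ 0.508875   0.045000   0.085125   0.294375]
  [ 0.174375   0.367750   0.092875   0.126875]
  [ 0.055875   0.110250   0.340875   0.059625]
  [ 0.078000   0.035500   0.037750   0.379250]
det(I−A) = Σ_j (I−A)_1j·C_1j = (0.60)(0.508875) + (0.00)(0.174375) + (-0.10)(0.055875) + (-0.45)(0.078000) = 0.2646375
(I − A)⁻¹ = adj(I−A) / det(I−A) ≈
  [   1.9229     0.1700     0.3217     1.1124]
  [   0.6589     1.3896     0.3510     0.4794]
  [   0.2111     0.4166     1.2881     0.2253]
  [   0.2947     0.1341     0.1426     1.4331]
x = (I − A)⁻¹ d = adj(I−A)·d / det(I−A), with det(I−A) = 0.2646375:
  x_1 = (0.508875·50 + 0.045000·55 + 0.085125·40 + 0.294375·90) / 0.2646375 = 57.8175 / 0.2646375 ≈ 218.5
  x_2 = (0.174375·50 + 0.367750·55 + 0.092875·40 + 0.126875·90) / 0.2646375 = 44.07875 / 0.2646375 ≈ 166.6
  x_3 = (0.055875·50 + 0.110250·55 + 0.340875·40 + 0.059625·90) / 0.2646375 = 27.85875 / 0.2646375 ≈ 105.3
  x_4 = (0.078000·50 + 0.035500·55 + 0.037750·40 + 0.379250·90) / 0.2646375 = 41.495 / 0.2646375 ≈ 156.8

x_2 = 166.6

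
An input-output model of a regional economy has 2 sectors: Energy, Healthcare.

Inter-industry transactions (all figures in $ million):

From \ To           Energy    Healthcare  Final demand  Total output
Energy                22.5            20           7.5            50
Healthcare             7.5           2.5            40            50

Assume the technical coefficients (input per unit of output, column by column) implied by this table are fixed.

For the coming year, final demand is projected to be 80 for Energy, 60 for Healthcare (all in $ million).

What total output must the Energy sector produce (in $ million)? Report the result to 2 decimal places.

x_1 = 216.22

Technical coefficients a_ij = z_ij / X_j:
  a_11 = 22.5/50 = 0.45, a_21 = 7.5/50 = 0.15
  a_12 = 20/50 = 0.40, a_22 = 2.5/50 = 0.05
I − A =
  [   0.55    -0.40]
  [  -0.15     0.95]
det(I−A) = (0.55)(0.95) − (-0.40)(-0.15) = 0.4625
adj(I−A) = [[0.95, 0.40], [0.15, 0.55]]
(I − A)⁻¹ = adj(I−A) / det(I−A) ≈
  [   2.0541     0.8649]
  [   0.3243     1.1892]
x = (I − A)⁻¹ d = adj(I−A)·d / det(I−A), with det(I−A) = 0.4625:
  x_1 = (0.95·80 + 0.40·60) / 0.4625 = 100.00 / 0.4625 ≈ 216.22
  x_2 = (0.15·80 + 0.55·60) / 0.4625 = 45.00 / 0.4625 ≈ 97.30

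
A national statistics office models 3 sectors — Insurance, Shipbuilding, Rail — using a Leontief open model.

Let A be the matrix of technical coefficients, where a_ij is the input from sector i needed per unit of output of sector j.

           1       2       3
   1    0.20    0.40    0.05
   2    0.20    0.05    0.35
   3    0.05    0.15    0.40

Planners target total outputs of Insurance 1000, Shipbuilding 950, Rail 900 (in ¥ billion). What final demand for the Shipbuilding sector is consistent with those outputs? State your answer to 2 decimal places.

d_2 = 387.50

I − A =
  [   0.80    -0.40    -0.05]
  [  -0.20     0.95    -0.35]
  [  -0.05    -0.15     0.60]
d = (I − A) x:
  d_1 = (+0.80)·1000 + (-0.40)·950 + (-0.05)·900 = 375.00
  d_2 = (-0.20)·1000 + (+0.95)·950 + (-0.35)·900 = 387.50
  d_3 = (-0.05)·1000 + (-0.15)·950 + (+0.60)·900 = 347.50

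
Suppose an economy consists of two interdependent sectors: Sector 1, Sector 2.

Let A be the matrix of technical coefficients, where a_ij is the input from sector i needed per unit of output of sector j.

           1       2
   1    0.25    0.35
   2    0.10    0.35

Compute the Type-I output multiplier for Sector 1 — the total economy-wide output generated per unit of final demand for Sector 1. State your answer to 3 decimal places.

I − A =
  [   0.75    -0.35]
  [  -0.10     0.65]
det(I−A) = (0.75)(0.65) − (-0.35)(-0.10) = 0.4525
adj(I−A) = [[0.65, 0.35], [0.10, 0.75]]
(I − A)⁻¹ = adj(I−A) / det(I−A) ≈
  [   1.4365     0.7735]
  [   0.2210     1.6575]
The output multiplier for sector j is the column-j sum of the Leontief inverse (I − A)⁻¹ = adj(I−A) / det(I−A).
Column 1 of adj(I−A): (0.65, 0.10); det(I−A) = 0.4525.
m_1 = (0.65 + 0.10) / 0.4525 = 0.75 / 0.4525 ≈ 1.657.

m_1 = 1.657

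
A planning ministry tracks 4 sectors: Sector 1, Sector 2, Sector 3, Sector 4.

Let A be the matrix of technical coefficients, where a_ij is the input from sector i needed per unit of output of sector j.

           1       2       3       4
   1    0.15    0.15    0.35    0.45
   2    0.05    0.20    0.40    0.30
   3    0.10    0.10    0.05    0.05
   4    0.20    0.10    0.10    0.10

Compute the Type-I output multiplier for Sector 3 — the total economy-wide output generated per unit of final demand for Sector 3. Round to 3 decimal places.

m_3 = 3.439

I − A =
  [   0.85    -0.15    -0.35    -0.45]
  [  -0.05     0.80    -0.40    -0.30]
  [  -0.10    -0.10     0.95    -0.05]
  [  -0.20    -0.10    -0.10     0.90]
Compute the cofactors C_ij = (−1)^(i+j)·(3×3 minor ij) of I−A; the adjugate is their transpose:
adj(I−A) = Cᵀ =
  [ 0.610500   0.208000   0.354000   0.394250]
  [ 0.142500   0.597500   0.334500   0.289000]
  [ 0.087750   0.091250   0.496500   0.101875]
  [ 0.161250   0.122750   0.171000   0.569125]
det(I−A) = Σ_j (I−A)_1j·C_1j = (0.85)(0.610500) + (-0.15)(0.142500) + (-0.35)(0.087750) + (-0.45)(0.161250) = 0.394275
(I − A)⁻¹ = adj(I−A) / det(I−A) ≈
  [   1.5484     0.5276     0.8979     0.9999]
  [   0.3614     1.5154     0.8484     0.7330]
  [   0.2226     0.2314     1.2593     0.2584]
  [   0.4090     0.3113     0.4337     1.4435]
The output multiplier for sector j is the column-j sum of the Leontief inverse (I − A)⁻¹ = adj(I−A) / det(I−A).
Column 3 of adj(I−A): (0.354000, 0.334500, 0.496500, 0.171000); det(I−A) = 0.394275.
m_3 = (0.354000 + 0.334500 + 0.496500 + 0.171000) / 0.394275 = 1.356 / 0.394275 ≈ 3.439.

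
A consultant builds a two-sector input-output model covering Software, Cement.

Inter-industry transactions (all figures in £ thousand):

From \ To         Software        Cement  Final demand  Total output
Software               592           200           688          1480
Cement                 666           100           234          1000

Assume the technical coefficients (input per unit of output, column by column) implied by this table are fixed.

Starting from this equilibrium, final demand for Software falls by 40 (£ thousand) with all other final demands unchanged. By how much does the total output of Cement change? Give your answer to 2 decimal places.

Technical coefficients a_ij = z_ij / X_j:
  a_SS = 592/1480 = 0.40, a_CS = 666/1480 = 0.45
  a_SC = 200/1000 = 0.20, a_CC = 100/1000 = 0.10
I − A =
  [   0.60    -0.20]
  [  -0.45     0.90]
det(I−A) = (0.60)(0.90) − (-0.20)(-0.45) = 0.4500
adj(I−A) = [[0.90, 0.20], [0.45, 0.60]]
(I − A)⁻¹ = adj(I−A) / det(I−A) ≈
  [   2.0000     0.4444]
  [   1.0000     1.3333]
Δx = (I − A)⁻¹ Δd with Δd having -40 in the Software component and 0 elsewhere.
So Δx_C = L_CS · (-40), where L_CS = adj(I−A)_CS / det(I−A) = 0.45 / 0.4500.
Δx_C = 0.45 × (-40) / 0.4500 = -18.00 / 0.4500 = -40.00.

Δx_C = -40.00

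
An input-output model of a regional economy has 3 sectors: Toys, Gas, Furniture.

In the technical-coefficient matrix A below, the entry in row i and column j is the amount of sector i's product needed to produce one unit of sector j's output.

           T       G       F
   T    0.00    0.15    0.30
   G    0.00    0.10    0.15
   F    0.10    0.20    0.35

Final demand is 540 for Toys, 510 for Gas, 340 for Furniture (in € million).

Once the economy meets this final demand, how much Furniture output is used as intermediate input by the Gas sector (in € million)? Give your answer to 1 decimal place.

I − A =
  [   1.00    -0.15    -0.30]
  [   0.00     0.90    -0.15]
  [  -0.10    -0.20     0.65]
Cofactors of I−A, C_ij = (−1)^(i+j)·(minor ij) (rows/columns in the sector order above):
  C_11 = (0.90)(0.65) − (-0.15)(-0.20) = 0.5550
  C_12 = −[(0.00)(0.65) − (-0.15)(-0.10)] = 0.0150
  C_13 = (0.00)(-0.20) − (0.90)(-0.10) = 0.0900
  C_21 = −[(-0.15)(0.65) − (-0.30)(-0.20)] = 0.1575
  C_22 = (1.00)(0.65) − (-0.30)(-0.10) = 0.6200
  C_23 = −[(1.00)(-0.20) − (-0.15)(-0.10)] = 0.2150
  C_31 = (-0.15)(-0.15) − (-0.30)(0.90) = 0.2925
  C_32 = −[(1.00)(-0.15) − (-0.30)(0.00)] = 0.1500
  C_33 = (1.00)(0.90) − (-0.15)(0.00) = 0.9000
det(I−A) = Σ_j (I−A)_1j·C_1j = (1.00)(0.5550) + (-0.15)(0.0150) + (-0.30)(0.0900) = 0.52575
adj(I−A) = Cᵀ =
  [ 0.5550   0.1575   0.2925]
  [ 0.0150   0.6200   0.1500]
  [ 0.0900   0.2150   0.9000]
(I − A)⁻¹ = adj(I−A) / det(I−A) ≈
  [   1.0556     0.2996     0.5563]
  [   0.0285     1.1793     0.2853]
  [   0.1712     0.4089     1.7118]
First solve x = (I − A)⁻¹ d = adj(I−A)·d / det(I−A); in particular x_G = (0.0150·540 + 0.6200·510 + 0.1500·340) / 0.52575 = 375.30 / 0.52575 ≈ 713.837.
Intermediate flow from F to G: z_FG = a_FG · x_G = 0.20 × 375.30 / 0.52575 = 75.06 / 0.52575 ≈ 142.8.

z_FG = 142.8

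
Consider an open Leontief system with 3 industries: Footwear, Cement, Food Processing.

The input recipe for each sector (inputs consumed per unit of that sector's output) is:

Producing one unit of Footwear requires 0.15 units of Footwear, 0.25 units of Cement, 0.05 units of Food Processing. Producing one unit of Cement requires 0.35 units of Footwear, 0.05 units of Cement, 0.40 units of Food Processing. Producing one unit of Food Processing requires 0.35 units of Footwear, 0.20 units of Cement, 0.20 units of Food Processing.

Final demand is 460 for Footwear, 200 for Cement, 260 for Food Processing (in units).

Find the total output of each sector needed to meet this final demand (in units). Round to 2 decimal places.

I − A =
  [   0.85    -0.35    -0.35]
  [  -0.25     0.95    -0.20]
  [  -0.05    -0.40     0.80]
Cofactors of I−A, C_ij = (−1)^(i+j)·(minor ij) (rows/columns in the sector order above):
  C_11 = (0.95)(0.80) − (-0.20)(-0.40) = 0.6800
  C_12 = −[(-0.25)(0.80) − (-0.20)(-0.05)] = 0.2100
  C_13 = (-0.25)(-0.40) − (0.95)(-0.05) = 0.1475
  C_21 = −[(-0.35)(0.80) − (-0.35)(-0.40)] = 0.4200
  C_22 = (0.85)(0.80) − (-0.35)(-0.05) = 0.6625
  C_23 = −[(0.85)(-0.40) − (-0.35)(-0.05)] = 0.3575
  C_31 = (-0.35)(-0.20) − (-0.35)(0.95) = 0.4025
  C_32 = −[(0.85)(-0.20) − (-0.35)(-0.25)] = 0.2575
  C_33 = (0.85)(0.95) − (-0.35)(-0.25) = 0.7200
det(I−A) = Σ_j (I−A)_1j·C_1j = (0.85)(0.6800) + (-0.35)(0.2100) + (-0.35)(0.1475) = 0.452875
adj(I−A) = Cᵀ =
  [ 0.6800   0.4200   0.4025]
  [ 0.2100   0.6625   0.2575]
  [ 0.1475   0.3575   0.7200]
(I − A)⁻¹ = adj(I−A) / det(I−A) ≈
  [   1.5015     0.9274     0.8888]
  [   0.4637     1.4629     0.5686]
  [   0.3257     0.7894     1.5898]
x = (I − A)⁻¹ d = adj(I−A)·d / det(I−A), with det(I−A) = 0.452875:
  x_1 = (0.6800·460 + 0.4200·200 + 0.4025·260) / 0.452875 = 501.45 / 0.452875 ≈ 1107.26
  x_2 = (0.2100·460 + 0.6625·200 + 0.2575·260) / 0.452875 = 296.05 / 0.452875 ≈ 653.71
  x_3 = (0.1475·460 + 0.3575·200 + 0.7200·260) / 0.452875 = 326.55 / 0.452875 ≈ 721.06

x_1 = 1107.26, x_2 = 653.71, x_3 = 721.06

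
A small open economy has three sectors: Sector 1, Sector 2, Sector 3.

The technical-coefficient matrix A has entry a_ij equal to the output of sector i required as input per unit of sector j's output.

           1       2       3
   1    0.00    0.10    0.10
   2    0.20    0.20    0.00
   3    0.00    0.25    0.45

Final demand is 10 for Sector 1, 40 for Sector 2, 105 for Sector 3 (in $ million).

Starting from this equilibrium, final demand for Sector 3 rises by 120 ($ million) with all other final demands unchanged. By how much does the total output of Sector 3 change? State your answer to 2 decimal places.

Δx_3 = 220.75

I − A =
  [   1.00    -0.10    -0.10]
  [  -0.20     0.80     0.00]
  [   0.00    -0.25     0.55]
Cofactors of I−A, C_ij = (−1)^(i+j)·(minor ij) (rows/columns in the sector order above):
  C_11 = (0.80)(0.55) − (0.00)(-0.25) = 0.4400
  C_12 = −[(-0.20)(0.55) − (0.00)(0.00)] = 0.1100
  C_13 = (-0.20)(-0.25) − (0.80)(0.00) = 0.0500
  C_21 = −[(-0.10)(0.55) − (-0.10)(-0.25)] = 0.0800
  C_22 = (1.00)(0.55) − (-0.10)(0.00) = 0.5500
  C_23 = −[(1.00)(-0.25) − (-0.10)(0.00)] = 0.2500
  C_31 = (-0.10)(0.00) − (-0.10)(0.80) = 0.0800
  C_32 = −[(1.00)(0.00) − (-0.10)(-0.20)] = 0.0200
  C_33 = (1.00)(0.80) − (-0.10)(-0.20) = 0.7800
det(I−A) = Σ_j (I−A)_1j·C_1j = (1.00)(0.4400) + (-0.10)(0.1100) + (-0.10)(0.0500) = 0.4240
adj(I−A) = Cᵀ =
  [ 0.4400   0.0800   0.0800]
  [ 0.1100   0.5500   0.0200]
  [ 0.0500   0.2500   0.7800]
(I − A)⁻¹ = adj(I−A) / det(I−A) ≈
  [   1.0377     0.1887     0.1887]
  [   0.2594     1.2972     0.0472]
  [   0.1179     0.5896     1.8396]
Δx = (I − A)⁻¹ Δd with Δd having +120 in the Sector 3 component and 0 elsewhere.
So Δx_3 = L_33 · (+120), where L_33 = adj(I−A)_33 / det(I−A) = 0.7800 / 0.4240.
Δx_3 = 0.7800 × (+120) / 0.4240 = 93.60 / 0.4240 ≈ 220.75.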